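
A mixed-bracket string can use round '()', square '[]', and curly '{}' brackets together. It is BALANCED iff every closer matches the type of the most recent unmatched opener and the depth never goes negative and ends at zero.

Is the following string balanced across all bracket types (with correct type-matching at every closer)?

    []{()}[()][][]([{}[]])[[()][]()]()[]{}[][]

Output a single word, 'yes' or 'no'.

pos 0: push '['; stack = [
pos 1: ']' matches '['; pop; stack = (empty)
pos 2: push '{'; stack = {
pos 3: push '('; stack = {(
pos 4: ')' matches '('; pop; stack = {
pos 5: '}' matches '{'; pop; stack = (empty)
pos 6: push '['; stack = [
pos 7: push '('; stack = [(
pos 8: ')' matches '('; pop; stack = [
pos 9: ']' matches '['; pop; stack = (empty)
pos 10: push '['; stack = [
pos 11: ']' matches '['; pop; stack = (empty)
pos 12: push '['; stack = [
pos 13: ']' matches '['; pop; stack = (empty)
pos 14: push '('; stack = (
pos 15: push '['; stack = ([
pos 16: push '{'; stack = ([{
pos 17: '}' matches '{'; pop; stack = ([
pos 18: push '['; stack = ([[
pos 19: ']' matches '['; pop; stack = ([
pos 20: ']' matches '['; pop; stack = (
pos 21: ')' matches '('; pop; stack = (empty)
pos 22: push '['; stack = [
pos 23: push '['; stack = [[
pos 24: push '('; stack = [[(
pos 25: ')' matches '('; pop; stack = [[
pos 26: ']' matches '['; pop; stack = [
pos 27: push '['; stack = [[
pos 28: ']' matches '['; pop; stack = [
pos 29: push '('; stack = [(
pos 30: ')' matches '('; pop; stack = [
pos 31: ']' matches '['; pop; stack = (empty)
pos 32: push '('; stack = (
pos 33: ')' matches '('; pop; stack = (empty)
pos 34: push '['; stack = [
pos 35: ']' matches '['; pop; stack = (empty)
pos 36: push '{'; stack = {
pos 37: '}' matches '{'; pop; stack = (empty)
pos 38: push '['; stack = [
pos 39: ']' matches '['; pop; stack = (empty)
pos 40: push '['; stack = [
pos 41: ']' matches '['; pop; stack = (empty)
end: stack empty → VALID
Verdict: properly nested → yes

Answer: yes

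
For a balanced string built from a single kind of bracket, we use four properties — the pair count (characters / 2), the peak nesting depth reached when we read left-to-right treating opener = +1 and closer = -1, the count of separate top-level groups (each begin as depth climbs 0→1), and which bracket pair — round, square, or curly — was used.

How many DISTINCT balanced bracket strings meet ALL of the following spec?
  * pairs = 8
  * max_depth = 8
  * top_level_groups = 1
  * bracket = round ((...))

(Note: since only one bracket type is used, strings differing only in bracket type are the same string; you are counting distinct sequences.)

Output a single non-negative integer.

Spec: pairs=8 depth=8 groups=1
Count(depth <= 8) = 429
Count(depth <= 7) = 428
Count(depth == 8) = 429 - 428 = 1

Answer: 1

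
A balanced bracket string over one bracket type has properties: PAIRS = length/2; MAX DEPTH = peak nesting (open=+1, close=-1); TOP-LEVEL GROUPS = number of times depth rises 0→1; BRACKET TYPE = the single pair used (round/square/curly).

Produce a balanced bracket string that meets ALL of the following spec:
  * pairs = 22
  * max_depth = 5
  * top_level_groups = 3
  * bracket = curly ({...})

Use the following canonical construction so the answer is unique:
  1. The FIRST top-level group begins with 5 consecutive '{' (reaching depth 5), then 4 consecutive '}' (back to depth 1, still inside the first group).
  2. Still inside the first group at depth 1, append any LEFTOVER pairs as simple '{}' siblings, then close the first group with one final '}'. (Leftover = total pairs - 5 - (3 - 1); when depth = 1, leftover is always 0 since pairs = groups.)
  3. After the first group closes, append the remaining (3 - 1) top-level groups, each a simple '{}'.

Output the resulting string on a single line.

Spec: pairs=22 depth=5 groups=3
Leftover pairs = 22 - 5 - (3-1) = 15
First group: deep chain of depth 5 + 15 sibling pairs
Remaining 2 groups: simple '{}' each

Answer: {{{{{}}}}{}{}{}{}{}{}{}{}{}{}{}{}{}{}{}}{}{}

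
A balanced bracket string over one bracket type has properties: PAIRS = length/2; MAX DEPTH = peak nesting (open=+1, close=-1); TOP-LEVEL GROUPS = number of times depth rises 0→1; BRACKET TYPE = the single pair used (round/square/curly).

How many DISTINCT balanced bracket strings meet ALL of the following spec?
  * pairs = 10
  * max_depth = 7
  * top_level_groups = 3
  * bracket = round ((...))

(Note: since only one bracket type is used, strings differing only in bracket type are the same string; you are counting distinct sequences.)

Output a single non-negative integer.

Spec: pairs=10 depth=7 groups=3
Count(depth <= 7) = 3429
Count(depth <= 6) = 3390
Count(depth == 7) = 3429 - 3390 = 39

Answer: 39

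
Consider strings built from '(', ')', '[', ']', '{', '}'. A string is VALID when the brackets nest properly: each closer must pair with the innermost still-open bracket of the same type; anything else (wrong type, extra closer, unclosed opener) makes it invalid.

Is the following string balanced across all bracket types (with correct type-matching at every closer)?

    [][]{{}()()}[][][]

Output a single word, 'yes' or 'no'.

pos 0: push '['; stack = [
pos 1: ']' matches '['; pop; stack = (empty)
pos 2: push '['; stack = [
pos 3: ']' matches '['; pop; stack = (empty)
pos 4: push '{'; stack = {
pos 5: push '{'; stack = {{
pos 6: '}' matches '{'; pop; stack = {
pos 7: push '('; stack = {(
pos 8: ')' matches '('; pop; stack = {
pos 9: push '('; stack = {(
pos 10: ')' matches '('; pop; stack = {
pos 11: '}' matches '{'; pop; stack = (empty)
pos 12: push '['; stack = [
pos 13: ']' matches '['; pop; stack = (empty)
pos 14: push '['; stack = [
pos 15: ']' matches '['; pop; stack = (empty)
pos 16: push '['; stack = [
pos 17: ']' matches '['; pop; stack = (empty)
end: stack empty → VALID
Verdict: properly nested → yes

Answer: yes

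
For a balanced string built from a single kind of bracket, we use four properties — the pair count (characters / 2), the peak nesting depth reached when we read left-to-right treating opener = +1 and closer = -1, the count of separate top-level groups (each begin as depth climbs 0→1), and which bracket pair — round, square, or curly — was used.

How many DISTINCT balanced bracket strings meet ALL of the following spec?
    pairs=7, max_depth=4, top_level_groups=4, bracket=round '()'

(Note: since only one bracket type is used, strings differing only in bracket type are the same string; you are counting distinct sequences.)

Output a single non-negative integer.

Spec: pairs=7 depth=4 groups=4
Count(depth <= 4) = 48
Count(depth <= 3) = 44
Count(depth == 4) = 48 - 44 = 4

Answer: 4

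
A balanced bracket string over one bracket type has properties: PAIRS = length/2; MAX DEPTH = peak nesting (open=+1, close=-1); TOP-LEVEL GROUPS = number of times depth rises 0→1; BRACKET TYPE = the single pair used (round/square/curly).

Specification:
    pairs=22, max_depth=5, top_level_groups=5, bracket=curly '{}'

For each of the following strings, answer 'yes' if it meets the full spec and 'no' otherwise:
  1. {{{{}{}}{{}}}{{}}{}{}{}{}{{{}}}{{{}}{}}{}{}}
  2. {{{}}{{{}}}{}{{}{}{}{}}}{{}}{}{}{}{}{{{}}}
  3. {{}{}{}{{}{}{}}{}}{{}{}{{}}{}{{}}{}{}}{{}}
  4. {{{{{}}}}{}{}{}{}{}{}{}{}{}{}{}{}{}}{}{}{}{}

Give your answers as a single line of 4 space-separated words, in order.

String 1 '{{{{}{}}{{}}}{{}}{}{}{}{}{{{}}}{{{}}{}}{}{}}': depth seq [1 2 3 4 3 4 3 2 3 4 3 2 1 2 3 2 1 2 1 2 1 2 1 2 1 2 3 4 3 2 1 2 3 4 3 2 3 2 1 2 1 2 1 0]
  -> pairs=22 depth=4 groups=1 -> no
String 2 '{{{}}{{{}}}{}{{}{}{}{}}}{{}}{}{}{}{}{{{}}}': depth seq [1 2 3 2 1 2 3 4 3 2 1 2 1 2 3 2 3 2 3 2 3 2 1 0 1 2 1 0 1 0 1 0 1 0 1 0 1 2 3 2 1 0]
  -> pairs=21 depth=4 groups=7 -> no
String 3 '{{}{}{}{{}{}{}}{}}{{}{}{{}}{}{{}}{}{}}{{}}': depth seq [1 2 1 2 1 2 1 2 3 2 3 2 3 2 1 2 1 0 1 2 1 2 1 2 3 2 1 2 1 2 3 2 1 2 1 2 1 0 1 2 1 0]
  -> pairs=21 depth=3 groups=3 -> no
String 4 '{{{{{}}}}{}{}{}{}{}{}{}{}{}{}{}{}{}}{}{}{}{}': depth seq [1 2 3 4 5 4 3 2 1 2 1 2 1 2 1 2 1 2 1 2 1 2 1 2 1 2 1 2 1 2 1 2 1 2 1 0 1 0 1 0 1 0 1 0]
  -> pairs=22 depth=5 groups=5 -> yes

Answer: no no no yes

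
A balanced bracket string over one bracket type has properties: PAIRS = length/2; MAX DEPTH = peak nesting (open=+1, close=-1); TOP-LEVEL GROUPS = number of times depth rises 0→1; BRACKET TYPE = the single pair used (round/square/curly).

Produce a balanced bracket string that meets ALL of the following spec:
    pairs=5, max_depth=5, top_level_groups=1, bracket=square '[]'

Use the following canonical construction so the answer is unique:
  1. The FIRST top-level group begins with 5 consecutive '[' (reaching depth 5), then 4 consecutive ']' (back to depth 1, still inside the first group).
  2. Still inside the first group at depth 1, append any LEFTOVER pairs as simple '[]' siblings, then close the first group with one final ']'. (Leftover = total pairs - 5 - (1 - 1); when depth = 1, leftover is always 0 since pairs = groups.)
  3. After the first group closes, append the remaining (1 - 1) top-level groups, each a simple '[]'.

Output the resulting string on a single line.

Spec: pairs=5 depth=5 groups=1
Leftover pairs = 5 - 5 - (1-1) = 0
First group: deep chain of depth 5 + 0 sibling pairs
Remaining 0 groups: simple '[]' each

Answer: [[[[[]]]]]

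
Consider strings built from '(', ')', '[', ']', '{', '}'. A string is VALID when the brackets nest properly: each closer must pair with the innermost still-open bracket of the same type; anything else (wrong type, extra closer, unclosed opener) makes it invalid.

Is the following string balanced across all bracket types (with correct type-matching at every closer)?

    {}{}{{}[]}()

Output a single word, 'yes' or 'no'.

pos 0: push '{'; stack = {
pos 1: '}' matches '{'; pop; stack = (empty)
pos 2: push '{'; stack = {
pos 3: '}' matches '{'; pop; stack = (empty)
pos 4: push '{'; stack = {
pos 5: push '{'; stack = {{
pos 6: '}' matches '{'; pop; stack = {
pos 7: push '['; stack = {[
pos 8: ']' matches '['; pop; stack = {
pos 9: '}' matches '{'; pop; stack = (empty)
pos 10: push '('; stack = (
pos 11: ')' matches '('; pop; stack = (empty)
end: stack empty → VALID
Verdict: properly nested → yes

Answer: yes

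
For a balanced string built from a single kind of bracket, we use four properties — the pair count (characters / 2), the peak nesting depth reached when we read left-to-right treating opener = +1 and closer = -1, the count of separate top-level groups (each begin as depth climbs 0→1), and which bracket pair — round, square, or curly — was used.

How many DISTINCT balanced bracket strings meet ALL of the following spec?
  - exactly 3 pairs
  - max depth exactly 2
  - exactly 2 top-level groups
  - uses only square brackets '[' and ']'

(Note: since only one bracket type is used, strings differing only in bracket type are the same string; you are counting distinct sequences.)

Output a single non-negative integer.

Answer: 2

Derivation:
Spec: pairs=3 depth=2 groups=2
Count(depth <= 2) = 2
Count(depth <= 1) = 0
Count(depth == 2) = 2 - 0 = 2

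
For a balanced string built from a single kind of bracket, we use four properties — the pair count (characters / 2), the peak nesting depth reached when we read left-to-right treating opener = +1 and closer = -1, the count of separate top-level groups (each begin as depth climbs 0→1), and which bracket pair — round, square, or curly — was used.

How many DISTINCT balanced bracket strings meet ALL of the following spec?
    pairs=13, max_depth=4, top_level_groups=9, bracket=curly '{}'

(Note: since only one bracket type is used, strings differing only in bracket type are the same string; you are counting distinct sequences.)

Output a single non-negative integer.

Spec: pairs=13 depth=4 groups=9
Count(depth <= 4) = 1251
Count(depth <= 3) = 1134
Count(depth == 4) = 1251 - 1134 = 117

Answer: 117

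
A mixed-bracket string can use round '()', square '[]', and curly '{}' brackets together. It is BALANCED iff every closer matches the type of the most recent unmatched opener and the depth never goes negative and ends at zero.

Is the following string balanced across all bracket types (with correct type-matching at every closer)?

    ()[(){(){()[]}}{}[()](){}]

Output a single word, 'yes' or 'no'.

Answer: yes

Derivation:
pos 0: push '('; stack = (
pos 1: ')' matches '('; pop; stack = (empty)
pos 2: push '['; stack = [
pos 3: push '('; stack = [(
pos 4: ')' matches '('; pop; stack = [
pos 5: push '{'; stack = [{
pos 6: push '('; stack = [{(
pos 7: ')' matches '('; pop; stack = [{
pos 8: push '{'; stack = [{{
pos 9: push '('; stack = [{{(
pos 10: ')' matches '('; pop; stack = [{{
pos 11: push '['; stack = [{{[
pos 12: ']' matches '['; pop; stack = [{{
pos 13: '}' matches '{'; pop; stack = [{
pos 14: '}' matches '{'; pop; stack = [
pos 15: push '{'; stack = [{
pos 16: '}' matches '{'; pop; stack = [
pos 17: push '['; stack = [[
pos 18: push '('; stack = [[(
pos 19: ')' matches '('; pop; stack = [[
pos 20: ']' matches '['; pop; stack = [
pos 21: push '('; stack = [(
pos 22: ')' matches '('; pop; stack = [
pos 23: push '{'; stack = [{
pos 24: '}' matches '{'; pop; stack = [
pos 25: ']' matches '['; pop; stack = (empty)
end: stack empty → VALID
Verdict: properly nested → yes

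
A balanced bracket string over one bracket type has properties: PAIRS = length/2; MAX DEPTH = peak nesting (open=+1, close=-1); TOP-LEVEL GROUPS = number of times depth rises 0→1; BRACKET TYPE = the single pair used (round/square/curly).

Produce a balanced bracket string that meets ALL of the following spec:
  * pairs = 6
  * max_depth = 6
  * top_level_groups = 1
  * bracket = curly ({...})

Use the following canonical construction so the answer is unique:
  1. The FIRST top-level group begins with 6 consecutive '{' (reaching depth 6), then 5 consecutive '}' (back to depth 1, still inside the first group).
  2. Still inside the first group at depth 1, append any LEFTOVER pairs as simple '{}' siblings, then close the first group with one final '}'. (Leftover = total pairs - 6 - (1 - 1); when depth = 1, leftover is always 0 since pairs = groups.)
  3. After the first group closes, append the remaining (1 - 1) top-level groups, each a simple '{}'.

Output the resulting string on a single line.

Spec: pairs=6 depth=6 groups=1
Leftover pairs = 6 - 6 - (1-1) = 0
First group: deep chain of depth 6 + 0 sibling pairs
Remaining 0 groups: simple '{}' each

Answer: {{{{{{}}}}}}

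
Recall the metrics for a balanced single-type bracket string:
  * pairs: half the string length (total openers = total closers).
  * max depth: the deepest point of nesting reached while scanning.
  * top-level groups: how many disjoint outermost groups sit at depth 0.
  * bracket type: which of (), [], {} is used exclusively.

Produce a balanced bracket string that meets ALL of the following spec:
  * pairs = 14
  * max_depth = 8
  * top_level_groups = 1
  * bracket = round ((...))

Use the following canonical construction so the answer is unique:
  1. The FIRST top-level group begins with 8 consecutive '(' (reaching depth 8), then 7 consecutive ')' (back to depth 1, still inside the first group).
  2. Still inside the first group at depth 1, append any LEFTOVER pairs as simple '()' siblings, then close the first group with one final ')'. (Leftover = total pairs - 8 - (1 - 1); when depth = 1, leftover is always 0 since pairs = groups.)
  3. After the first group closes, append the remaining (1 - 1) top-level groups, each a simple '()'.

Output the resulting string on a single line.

Answer: (((((((()))))))()()()()()())

Derivation:
Spec: pairs=14 depth=8 groups=1
Leftover pairs = 14 - 8 - (1-1) = 6
First group: deep chain of depth 8 + 6 sibling pairs
Remaining 0 groups: simple '()' each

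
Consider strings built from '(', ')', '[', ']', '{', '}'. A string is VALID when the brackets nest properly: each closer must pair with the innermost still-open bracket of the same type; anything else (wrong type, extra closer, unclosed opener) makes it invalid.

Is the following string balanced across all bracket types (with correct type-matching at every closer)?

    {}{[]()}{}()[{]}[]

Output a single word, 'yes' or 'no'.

Answer: no

Derivation:
pos 0: push '{'; stack = {
pos 1: '}' matches '{'; pop; stack = (empty)
pos 2: push '{'; stack = {
pos 3: push '['; stack = {[
pos 4: ']' matches '['; pop; stack = {
pos 5: push '('; stack = {(
pos 6: ')' matches '('; pop; stack = {
pos 7: '}' matches '{'; pop; stack = (empty)
pos 8: push '{'; stack = {
pos 9: '}' matches '{'; pop; stack = (empty)
pos 10: push '('; stack = (
pos 11: ')' matches '('; pop; stack = (empty)
pos 12: push '['; stack = [
pos 13: push '{'; stack = [{
pos 14: saw closer ']' but top of stack is '{' (expected '}') → INVALID
Verdict: type mismatch at position 14: ']' closes '{' → no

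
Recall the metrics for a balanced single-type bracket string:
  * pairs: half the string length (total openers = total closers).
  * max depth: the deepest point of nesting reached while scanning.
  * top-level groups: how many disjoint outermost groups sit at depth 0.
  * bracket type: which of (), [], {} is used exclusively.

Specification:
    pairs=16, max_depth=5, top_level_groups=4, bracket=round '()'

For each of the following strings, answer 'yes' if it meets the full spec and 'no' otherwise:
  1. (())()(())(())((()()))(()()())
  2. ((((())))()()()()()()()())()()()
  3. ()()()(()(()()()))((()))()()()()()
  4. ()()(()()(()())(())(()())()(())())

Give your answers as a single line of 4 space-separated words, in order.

Answer: no yes no no

Derivation:
String 1 '(())()(())(())((()()))(()()())': depth seq [1 2 1 0 1 0 1 2 1 0 1 2 1 0 1 2 3 2 3 2 1 0 1 2 1 2 1 2 1 0]
  -> pairs=15 depth=3 groups=6 -> no
String 2 '((((())))()()()()()()()())()()()': depth seq [1 2 3 4 5 4 3 2 1 2 1 2 1 2 1 2 1 2 1 2 1 2 1 2 1 0 1 0 1 0 1 0]
  -> pairs=16 depth=5 groups=4 -> yes
String 3 '()()()(()(()()()))((()))()()()()()': depth seq [1 0 1 0 1 0 1 2 1 2 3 2 3 2 3 2 1 0 1 2 3 2 1 0 1 0 1 0 1 0 1 0 1 0]
  -> pairs=17 depth=3 groups=10 -> no
String 4 '()()(()()(()())(())(()())()(())())': depth seq [1 0 1 0 1 2 1 2 1 2 3 2 3 2 1 2 3 2 1 2 3 2 3 2 1 2 1 2 3 2 1 2 1 0]
  -> pairs=17 depth=3 groups=3 -> no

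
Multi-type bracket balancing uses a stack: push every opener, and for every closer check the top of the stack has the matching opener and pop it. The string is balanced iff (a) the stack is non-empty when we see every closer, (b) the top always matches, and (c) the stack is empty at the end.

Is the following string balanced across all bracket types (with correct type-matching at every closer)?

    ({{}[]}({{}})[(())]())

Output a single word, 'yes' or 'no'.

Answer: yes

Derivation:
pos 0: push '('; stack = (
pos 1: push '{'; stack = ({
pos 2: push '{'; stack = ({{
pos 3: '}' matches '{'; pop; stack = ({
pos 4: push '['; stack = ({[
pos 5: ']' matches '['; pop; stack = ({
pos 6: '}' matches '{'; pop; stack = (
pos 7: push '('; stack = ((
pos 8: push '{'; stack = (({
pos 9: push '{'; stack = (({{
pos 10: '}' matches '{'; pop; stack = (({
pos 11: '}' matches '{'; pop; stack = ((
pos 12: ')' matches '('; pop; stack = (
pos 13: push '['; stack = ([
pos 14: push '('; stack = ([(
pos 15: push '('; stack = ([((
pos 16: ')' matches '('; pop; stack = ([(
pos 17: ')' matches '('; pop; stack = ([
pos 18: ']' matches '['; pop; stack = (
pos 19: push '('; stack = ((
pos 20: ')' matches '('; pop; stack = (
pos 21: ')' matches '('; pop; stack = (empty)
end: stack empty → VALID
Verdict: properly nested → yes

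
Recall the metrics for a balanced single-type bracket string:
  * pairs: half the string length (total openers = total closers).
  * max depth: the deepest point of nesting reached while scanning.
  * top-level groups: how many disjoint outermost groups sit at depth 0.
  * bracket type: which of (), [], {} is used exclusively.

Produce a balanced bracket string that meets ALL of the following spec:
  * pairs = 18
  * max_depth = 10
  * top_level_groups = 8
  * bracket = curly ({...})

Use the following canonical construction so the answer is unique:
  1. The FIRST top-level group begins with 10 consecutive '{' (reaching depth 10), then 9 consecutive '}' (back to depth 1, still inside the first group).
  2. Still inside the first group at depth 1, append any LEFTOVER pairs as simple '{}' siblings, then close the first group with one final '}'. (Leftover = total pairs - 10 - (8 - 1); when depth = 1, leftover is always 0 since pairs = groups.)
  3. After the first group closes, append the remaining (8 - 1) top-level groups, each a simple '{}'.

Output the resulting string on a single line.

Spec: pairs=18 depth=10 groups=8
Leftover pairs = 18 - 10 - (8-1) = 1
First group: deep chain of depth 10 + 1 sibling pairs
Remaining 7 groups: simple '{}' each

Answer: {{{{{{{{{{}}}}}}}}}{}}{}{}{}{}{}{}{}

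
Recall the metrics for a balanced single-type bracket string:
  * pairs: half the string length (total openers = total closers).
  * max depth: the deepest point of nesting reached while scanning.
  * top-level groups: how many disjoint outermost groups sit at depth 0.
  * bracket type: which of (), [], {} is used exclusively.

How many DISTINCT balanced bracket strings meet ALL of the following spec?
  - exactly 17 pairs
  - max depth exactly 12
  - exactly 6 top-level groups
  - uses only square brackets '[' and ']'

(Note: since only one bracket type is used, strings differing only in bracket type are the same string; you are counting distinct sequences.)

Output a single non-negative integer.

Spec: pairs=17 depth=12 groups=6
Count(depth <= 12) = 4601610
Count(depth <= 11) = 4601604
Count(depth == 12) = 4601610 - 4601604 = 6

Answer: 6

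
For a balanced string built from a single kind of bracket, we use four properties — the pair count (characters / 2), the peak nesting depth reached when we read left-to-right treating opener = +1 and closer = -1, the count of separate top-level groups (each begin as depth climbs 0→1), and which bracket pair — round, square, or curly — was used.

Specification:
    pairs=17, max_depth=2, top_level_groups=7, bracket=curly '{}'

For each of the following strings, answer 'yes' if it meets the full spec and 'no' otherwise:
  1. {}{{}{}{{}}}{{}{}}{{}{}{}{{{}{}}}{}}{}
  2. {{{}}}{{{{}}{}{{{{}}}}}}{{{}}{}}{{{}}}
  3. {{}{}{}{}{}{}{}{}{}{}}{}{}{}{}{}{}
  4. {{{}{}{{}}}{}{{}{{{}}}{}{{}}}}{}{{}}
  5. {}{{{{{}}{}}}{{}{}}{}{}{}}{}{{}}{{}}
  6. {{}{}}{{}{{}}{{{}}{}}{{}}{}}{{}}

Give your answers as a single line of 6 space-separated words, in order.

String 1 '{}{{}{}{{}}}{{}{}}{{}{}{}{{{}{}}}{}}{}': depth seq [1 0 1 2 1 2 1 2 3 2 1 0 1 2 1 2 1 0 1 2 1 2 1 2 1 2 3 4 3 4 3 2 1 2 1 0 1 0]
  -> pairs=19 depth=4 groups=5 -> no
String 2 '{{{}}}{{{{}}{}{{{{}}}}}}{{{}}{}}{{{}}}': depth seq [1 2 3 2 1 0 1 2 3 4 3 2 3 2 3 4 5 6 5 4 3 2 1 0 1 2 3 2 1 2 1 0 1 2 3 2 1 0]
  -> pairs=19 depth=6 groups=4 -> no
String 3 '{{}{}{}{}{}{}{}{}{}{}}{}{}{}{}{}{}': depth seq [1 2 1 2 1 2 1 2 1 2 1 2 1 2 1 2 1 2 1 2 1 0 1 0 1 0 1 0 1 0 1 0 1 0]
  -> pairs=17 depth=2 groups=7 -> yes
String 4 '{{{}{}{{}}}{}{{}{{{}}}{}{{}}}}{}{{}}': depth seq [1 2 3 2 3 2 3 4 3 2 1 2 1 2 3 2 3 4 5 4 3 2 3 2 3 4 3 2 1 0 1 0 1 2 1 0]
  -> pairs=18 depth=5 groups=3 -> no
String 5 '{}{{{{{}}{}}}{{}{}}{}{}{}}{}{{}}{{}}': depth seq [1 0 1 2 3 4 5 4 3 4 3 2 1 2 3 2 3 2 1 2 1 2 1 2 1 0 1 0 1 2 1 0 1 2 1 0]
  -> pairs=18 depth=5 groups=5 -> no
String 6 '{{}{}}{{}{{}}{{{}}{}}{{}}{}}{{}}': depth seq [1 2 1 2 1 0 1 2 1 2 3 2 1 2 3 4 3 2 3 2 1 2 3 2 1 2 1 0 1 2 1 0]
  -> pairs=16 depth=4 groups=3 -> no

Answer: no no yes no no no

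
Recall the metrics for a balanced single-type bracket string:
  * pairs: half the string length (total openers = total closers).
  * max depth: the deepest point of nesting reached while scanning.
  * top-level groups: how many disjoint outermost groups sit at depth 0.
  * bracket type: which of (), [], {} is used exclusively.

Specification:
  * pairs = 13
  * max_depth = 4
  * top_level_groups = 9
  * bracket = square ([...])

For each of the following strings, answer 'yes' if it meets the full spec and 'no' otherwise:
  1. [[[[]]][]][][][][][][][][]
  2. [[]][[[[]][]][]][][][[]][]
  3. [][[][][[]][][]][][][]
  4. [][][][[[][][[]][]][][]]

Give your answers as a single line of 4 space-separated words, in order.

String 1 '[[[[]]][]][][][][][][][][]': depth seq [1 2 3 4 3 2 1 2 1 0 1 0 1 0 1 0 1 0 1 0 1 0 1 0 1 0]
  -> pairs=13 depth=4 groups=9 -> yes
String 2 '[[]][[[[]][]][]][][][[]][]': depth seq [1 2 1 0 1 2 3 4 3 2 3 2 1 2 1 0 1 0 1 0 1 2 1 0 1 0]
  -> pairs=13 depth=4 groups=6 -> no
String 3 '[][[][][[]][][]][][][]': depth seq [1 0 1 2 1 2 1 2 3 2 1 2 1 2 1 0 1 0 1 0 1 0]
  -> pairs=11 depth=3 groups=5 -> no
String 4 '[][][][[[][][[]][]][][]]': depth seq [1 0 1 0 1 0 1 2 3 2 3 2 3 4 3 2 3 2 1 2 1 2 1 0]
  -> pairs=12 depth=4 groups=4 -> no

Answer: yes no no no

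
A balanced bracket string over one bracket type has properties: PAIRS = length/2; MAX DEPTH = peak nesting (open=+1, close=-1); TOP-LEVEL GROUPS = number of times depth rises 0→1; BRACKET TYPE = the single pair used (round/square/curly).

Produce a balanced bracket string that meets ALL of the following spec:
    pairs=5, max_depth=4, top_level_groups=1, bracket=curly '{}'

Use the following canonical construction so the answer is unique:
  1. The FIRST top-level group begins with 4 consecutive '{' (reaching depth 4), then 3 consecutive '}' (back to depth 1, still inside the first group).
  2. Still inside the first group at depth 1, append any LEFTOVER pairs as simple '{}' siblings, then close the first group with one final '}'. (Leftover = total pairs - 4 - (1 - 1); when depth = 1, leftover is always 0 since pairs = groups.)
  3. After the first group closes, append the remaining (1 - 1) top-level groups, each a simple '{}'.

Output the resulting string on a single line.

Spec: pairs=5 depth=4 groups=1
Leftover pairs = 5 - 4 - (1-1) = 1
First group: deep chain of depth 4 + 1 sibling pairs
Remaining 0 groups: simple '{}' each

Answer: {{{{}}}{}}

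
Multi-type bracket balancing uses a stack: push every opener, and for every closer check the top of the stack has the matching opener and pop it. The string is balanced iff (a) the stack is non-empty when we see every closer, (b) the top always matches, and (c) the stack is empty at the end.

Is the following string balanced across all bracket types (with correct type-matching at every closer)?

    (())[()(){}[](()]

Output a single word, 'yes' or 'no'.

pos 0: push '('; stack = (
pos 1: push '('; stack = ((
pos 2: ')' matches '('; pop; stack = (
pos 3: ')' matches '('; pop; stack = (empty)
pos 4: push '['; stack = [
pos 5: push '('; stack = [(
pos 6: ')' matches '('; pop; stack = [
pos 7: push '('; stack = [(
pos 8: ')' matches '('; pop; stack = [
pos 9: push '{'; stack = [{
pos 10: '}' matches '{'; pop; stack = [
pos 11: push '['; stack = [[
pos 12: ']' matches '['; pop; stack = [
pos 13: push '('; stack = [(
pos 14: push '('; stack = [((
pos 15: ')' matches '('; pop; stack = [(
pos 16: saw closer ']' but top of stack is '(' (expected ')') → INVALID
Verdict: type mismatch at position 16: ']' closes '(' → no

Answer: no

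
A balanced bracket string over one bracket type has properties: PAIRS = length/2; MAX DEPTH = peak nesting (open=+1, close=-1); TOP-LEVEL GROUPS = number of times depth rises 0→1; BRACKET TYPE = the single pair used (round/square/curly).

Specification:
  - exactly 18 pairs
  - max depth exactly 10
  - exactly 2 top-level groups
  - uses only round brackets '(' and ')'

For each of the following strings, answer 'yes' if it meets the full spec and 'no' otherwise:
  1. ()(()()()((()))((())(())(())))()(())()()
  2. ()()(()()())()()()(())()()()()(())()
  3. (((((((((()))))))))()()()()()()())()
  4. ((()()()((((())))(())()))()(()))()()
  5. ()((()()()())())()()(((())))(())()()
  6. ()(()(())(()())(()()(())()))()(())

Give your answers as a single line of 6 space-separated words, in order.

String 1 '()(()()()((()))((())(())(())))()(())()()': depth seq [1 0 1 2 1 2 1 2 1 2 3 4 3 2 1 2 3 4 3 2 3 4 3 2 3 4 3 2 1 0 1 0 1 2 1 0 1 0 1 0]
  -> pairs=20 depth=4 groups=6 -> no
String 2 '()()(()()())()()()(())()()()()(())()': depth seq [1 0 1 0 1 2 1 2 1 2 1 0 1 0 1 0 1 0 1 2 1 0 1 0 1 0 1 0 1 0 1 2 1 0 1 0]
  -> pairs=18 depth=2 groups=13 -> no
String 3 '(((((((((()))))))))()()()()()()())()': depth seq [1 2 3 4 5 6 7 8 9 10 9 8 7 6 5 4 3 2 1 2 1 2 1 2 1 2 1 2 1 2 1 2 1 0 1 0]
  -> pairs=18 depth=10 groups=2 -> yes
String 4 '((()()()((((())))(())()))()(()))()()': depth seq [1 2 3 2 3 2 3 2 3 4 5 6 7 6 5 4 3 4 5 4 3 4 3 2 1 2 1 2 3 2 1 0 1 0 1 0]
  -> pairs=18 depth=7 groups=3 -> no
String 5 '()((()()()())())()()(((())))(())()()': depth seq [1 0 1 2 3 2 3 2 3 2 3 2 1 2 1 0 1 0 1 0 1 2 3 4 3 2 1 0 1 2 1 0 1 0 1 0]
  -> pairs=18 depth=4 groups=8 -> no
String 6 '()(()(())(()())(()()(())()))()(())': depth seq [1 0 1 2 1 2 3 2 1 2 3 2 3 2 1 2 3 2 3 2 3 4 3 2 3 2 1 0 1 0 1 2 1 0]
  -> pairs=17 depth=4 groups=4 -> no

Answer: no no yes no no no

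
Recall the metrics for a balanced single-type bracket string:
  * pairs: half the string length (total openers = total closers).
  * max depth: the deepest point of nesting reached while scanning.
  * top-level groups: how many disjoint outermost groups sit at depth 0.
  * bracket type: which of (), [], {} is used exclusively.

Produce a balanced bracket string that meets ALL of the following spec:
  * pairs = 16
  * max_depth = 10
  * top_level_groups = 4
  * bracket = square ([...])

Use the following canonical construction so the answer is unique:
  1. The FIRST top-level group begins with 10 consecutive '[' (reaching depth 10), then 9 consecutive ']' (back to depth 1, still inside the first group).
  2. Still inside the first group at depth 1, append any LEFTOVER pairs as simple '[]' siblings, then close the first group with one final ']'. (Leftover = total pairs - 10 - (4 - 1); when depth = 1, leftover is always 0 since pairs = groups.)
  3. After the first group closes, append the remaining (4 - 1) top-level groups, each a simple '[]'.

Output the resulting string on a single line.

Answer: [[[[[[[[[[]]]]]]]]][][][]][][][]

Derivation:
Spec: pairs=16 depth=10 groups=4
Leftover pairs = 16 - 10 - (4-1) = 3
First group: deep chain of depth 10 + 3 sibling pairs
Remaining 3 groups: simple '[]' each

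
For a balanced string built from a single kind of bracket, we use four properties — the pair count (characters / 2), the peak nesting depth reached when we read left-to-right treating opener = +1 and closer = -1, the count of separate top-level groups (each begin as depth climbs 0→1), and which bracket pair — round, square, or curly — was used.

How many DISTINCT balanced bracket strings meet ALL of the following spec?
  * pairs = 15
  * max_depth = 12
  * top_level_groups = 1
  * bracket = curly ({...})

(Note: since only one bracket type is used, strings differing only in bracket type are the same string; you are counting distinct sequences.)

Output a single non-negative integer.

Spec: pairs=15 depth=12 groups=1
Count(depth <= 12) = 2674117
Count(depth <= 11) = 2671892
Count(depth == 12) = 2674117 - 2671892 = 2225

Answer: 2225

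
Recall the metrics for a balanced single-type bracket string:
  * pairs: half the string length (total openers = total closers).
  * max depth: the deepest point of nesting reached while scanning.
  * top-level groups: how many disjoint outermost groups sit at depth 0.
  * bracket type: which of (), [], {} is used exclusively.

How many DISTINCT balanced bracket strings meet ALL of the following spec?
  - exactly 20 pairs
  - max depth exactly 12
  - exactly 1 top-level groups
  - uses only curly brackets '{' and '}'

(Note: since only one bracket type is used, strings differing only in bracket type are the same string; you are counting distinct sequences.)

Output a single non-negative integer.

Spec: pairs=20 depth=12 groups=1
Count(depth <= 12) = 1759662354
Count(depth <= 11) = 1740839529
Count(depth == 12) = 1759662354 - 1740839529 = 18822825

Answer: 18822825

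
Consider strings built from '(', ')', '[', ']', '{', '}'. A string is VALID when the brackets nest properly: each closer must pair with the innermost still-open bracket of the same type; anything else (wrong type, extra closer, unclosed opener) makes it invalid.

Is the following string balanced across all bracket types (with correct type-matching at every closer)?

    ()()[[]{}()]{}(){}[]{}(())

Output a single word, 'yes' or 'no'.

Answer: yes

Derivation:
pos 0: push '('; stack = (
pos 1: ')' matches '('; pop; stack = (empty)
pos 2: push '('; stack = (
pos 3: ')' matches '('; pop; stack = (empty)
pos 4: push '['; stack = [
pos 5: push '['; stack = [[
pos 6: ']' matches '['; pop; stack = [
pos 7: push '{'; stack = [{
pos 8: '}' matches '{'; pop; stack = [
pos 9: push '('; stack = [(
pos 10: ')' matches '('; pop; stack = [
pos 11: ']' matches '['; pop; stack = (empty)
pos 12: push '{'; stack = {
pos 13: '}' matches '{'; pop; stack = (empty)
pos 14: push '('; stack = (
pos 15: ')' matches '('; pop; stack = (empty)
pos 16: push '{'; stack = {
pos 17: '}' matches '{'; pop; stack = (empty)
pos 18: push '['; stack = [
pos 19: ']' matches '['; pop; stack = (empty)
pos 20: push '{'; stack = {
pos 21: '}' matches '{'; pop; stack = (empty)
pos 22: push '('; stack = (
pos 23: push '('; stack = ((
pos 24: ')' matches '('; pop; stack = (
pos 25: ')' matches '('; pop; stack = (empty)
end: stack empty → VALID
Verdict: properly nested → yes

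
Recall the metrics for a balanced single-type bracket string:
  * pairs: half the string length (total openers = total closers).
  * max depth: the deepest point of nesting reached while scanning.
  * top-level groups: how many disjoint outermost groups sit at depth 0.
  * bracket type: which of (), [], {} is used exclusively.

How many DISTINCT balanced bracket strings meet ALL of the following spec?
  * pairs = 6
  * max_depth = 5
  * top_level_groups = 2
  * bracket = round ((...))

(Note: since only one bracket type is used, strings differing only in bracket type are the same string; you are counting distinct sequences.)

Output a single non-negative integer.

Spec: pairs=6 depth=5 groups=2
Count(depth <= 5) = 42
Count(depth <= 4) = 40
Count(depth == 5) = 42 - 40 = 2

Answer: 2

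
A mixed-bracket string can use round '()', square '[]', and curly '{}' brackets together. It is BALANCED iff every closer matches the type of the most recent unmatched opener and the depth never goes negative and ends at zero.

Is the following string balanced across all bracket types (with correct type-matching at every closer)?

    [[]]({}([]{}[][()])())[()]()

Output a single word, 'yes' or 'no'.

pos 0: push '['; stack = [
pos 1: push '['; stack = [[
pos 2: ']' matches '['; pop; stack = [
pos 3: ']' matches '['; pop; stack = (empty)
pos 4: push '('; stack = (
pos 5: push '{'; stack = ({
pos 6: '}' matches '{'; pop; stack = (
pos 7: push '('; stack = ((
pos 8: push '['; stack = (([
pos 9: ']' matches '['; pop; stack = ((
pos 10: push '{'; stack = (({
pos 11: '}' matches '{'; pop; stack = ((
pos 12: push '['; stack = (([
pos 13: ']' matches '['; pop; stack = ((
pos 14: push '['; stack = (([
pos 15: push '('; stack = (([(
pos 16: ')' matches '('; pop; stack = (([
pos 17: ']' matches '['; pop; stack = ((
pos 18: ')' matches '('; pop; stack = (
pos 19: push '('; stack = ((
pos 20: ')' matches '('; pop; stack = (
pos 21: ')' matches '('; pop; stack = (empty)
pos 22: push '['; stack = [
pos 23: push '('; stack = [(
pos 24: ')' matches '('; pop; stack = [
pos 25: ']' matches '['; pop; stack = (empty)
pos 26: push '('; stack = (
pos 27: ')' matches '('; pop; stack = (empty)
end: stack empty → VALID
Verdict: properly nested → yes

Answer: yes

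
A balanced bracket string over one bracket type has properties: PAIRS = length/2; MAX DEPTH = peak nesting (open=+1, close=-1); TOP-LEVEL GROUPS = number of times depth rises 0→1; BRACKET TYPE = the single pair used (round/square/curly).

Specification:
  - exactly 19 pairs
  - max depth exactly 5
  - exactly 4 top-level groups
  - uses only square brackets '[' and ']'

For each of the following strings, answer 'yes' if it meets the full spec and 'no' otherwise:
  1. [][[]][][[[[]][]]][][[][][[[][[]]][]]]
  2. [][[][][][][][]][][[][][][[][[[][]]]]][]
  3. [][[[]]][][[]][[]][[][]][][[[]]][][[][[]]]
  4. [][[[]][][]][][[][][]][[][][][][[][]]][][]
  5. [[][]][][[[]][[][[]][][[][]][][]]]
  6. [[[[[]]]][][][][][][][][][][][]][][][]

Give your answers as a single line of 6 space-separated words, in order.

String 1 '[][[]][][[[[]][]]][][[][][[[][[]]][]]]': depth seq [1 0 1 2 1 0 1 0 1 2 3 4 3 2 3 2 1 0 1 0 1 2 1 2 1 2 3 4 3 4 5 4 3 2 3 2 1 0]
  -> pairs=19 depth=5 groups=6 -> no
String 2 '[][[][][][][][]][][[][][][[][[[][]]]]][]': depth seq [1 0 1 2 1 2 1 2 1 2 1 2 1 2 1 0 1 0 1 2 1 2 1 2 1 2 3 2 3 4 5 4 5 4 3 2 1 0 1 0]
  -> pairs=20 depth=5 groups=5 -> no
String 3 '[][[[]]][][[]][[]][[][]][][[[]]][][[][[]]]': depth seq [1 0 1 2 3 2 1 0 1 0 1 2 1 0 1 2 1 0 1 2 1 2 1 0 1 0 1 2 3 2 1 0 1 0 1 2 1 2 3 2 1 0]
  -> pairs=21 depth=3 groups=10 -> no
String 4 '[][[[]][][]][][[][][]][[][][][][[][]]][][]': depth seq [1 0 1 2 3 2 1 2 1 2 1 0 1 0 1 2 1 2 1 2 1 0 1 2 1 2 1 2 1 2 1 2 3 2 3 2 1 0 1 0 1 0]
  -> pairs=21 depth=3 groups=7 -> no
String 5 '[[][]][][[[]][[][[]][][[][]][][]]]': depth seq [1 2 1 2 1 0 1 0 1 2 3 2 1 2 3 2 3 4 3 2 3 2 3 4 3 4 3 2 3 2 3 2 1 0]
  -> pairs=17 depth=4 groups=3 -> no
String 6 '[[[[[]]]][][][][][][][][][][][]][][][]': depth seq [1 2 3 4 5 4 3 2 1 2 1 2 1 2 1 2 1 2 1 2 1 2 1 2 1 2 1 2 1 2 1 0 1 0 1 0 1 0]
  -> pairs=19 depth=5 groups=4 -> yes

Answer: no no no no no yes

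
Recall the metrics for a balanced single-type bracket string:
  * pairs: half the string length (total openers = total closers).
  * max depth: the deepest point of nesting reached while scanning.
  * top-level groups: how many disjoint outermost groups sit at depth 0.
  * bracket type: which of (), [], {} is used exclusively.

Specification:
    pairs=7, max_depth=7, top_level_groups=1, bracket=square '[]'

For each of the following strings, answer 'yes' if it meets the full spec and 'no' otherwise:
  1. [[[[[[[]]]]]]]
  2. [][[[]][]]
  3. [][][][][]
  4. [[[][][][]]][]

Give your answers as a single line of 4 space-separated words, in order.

Answer: yes no no no

Derivation:
String 1 '[[[[[[[]]]]]]]': depth seq [1 2 3 4 5 6 7 6 5 4 3 2 1 0]
  -> pairs=7 depth=7 groups=1 -> yes
String 2 '[][[[]][]]': depth seq [1 0 1 2 3 2 1 2 1 0]
  -> pairs=5 depth=3 groups=2 -> no
String 3 '[][][][][]': depth seq [1 0 1 0 1 0 1 0 1 0]
  -> pairs=5 depth=1 groups=5 -> no
String 4 '[[[][][][]]][]': depth seq [1 2 3 2 3 2 3 2 3 2 1 0 1 0]
  -> pairs=7 depth=3 groups=2 -> no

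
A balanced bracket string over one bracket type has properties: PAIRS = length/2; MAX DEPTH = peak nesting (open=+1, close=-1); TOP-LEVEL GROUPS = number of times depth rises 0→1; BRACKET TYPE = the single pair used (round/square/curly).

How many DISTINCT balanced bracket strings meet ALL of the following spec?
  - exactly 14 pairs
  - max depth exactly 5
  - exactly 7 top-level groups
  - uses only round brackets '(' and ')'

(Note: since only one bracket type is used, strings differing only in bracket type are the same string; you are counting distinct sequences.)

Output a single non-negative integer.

Answer: 4403

Derivation:
Spec: pairs=14 depth=5 groups=7
Count(depth <= 5) = 37703
Count(depth <= 4) = 33300
Count(depth == 5) = 37703 - 33300 = 4403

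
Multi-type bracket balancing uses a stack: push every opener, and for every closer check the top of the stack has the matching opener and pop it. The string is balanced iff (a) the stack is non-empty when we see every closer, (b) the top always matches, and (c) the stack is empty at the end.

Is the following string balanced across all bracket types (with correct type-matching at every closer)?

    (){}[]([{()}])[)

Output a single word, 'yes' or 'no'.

Answer: no

Derivation:
pos 0: push '('; stack = (
pos 1: ')' matches '('; pop; stack = (empty)
pos 2: push '{'; stack = {
pos 3: '}' matches '{'; pop; stack = (empty)
pos 4: push '['; stack = [
pos 5: ']' matches '['; pop; stack = (empty)
pos 6: push '('; stack = (
pos 7: push '['; stack = ([
pos 8: push '{'; stack = ([{
pos 9: push '('; stack = ([{(
pos 10: ')' matches '('; pop; stack = ([{
pos 11: '}' matches '{'; pop; stack = ([
pos 12: ']' matches '['; pop; stack = (
pos 13: ')' matches '('; pop; stack = (empty)
pos 14: push '['; stack = [
pos 15: saw closer ')' but top of stack is '[' (expected ']') → INVALID
Verdict: type mismatch at position 15: ')' closes '[' → no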